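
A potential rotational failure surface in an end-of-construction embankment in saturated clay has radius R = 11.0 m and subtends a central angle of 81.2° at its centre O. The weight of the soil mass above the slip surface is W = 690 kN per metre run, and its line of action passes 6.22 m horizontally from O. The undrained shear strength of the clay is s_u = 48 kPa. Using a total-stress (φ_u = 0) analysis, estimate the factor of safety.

Taking moments about the centre O, the resisting moment is provided by the undrained shear strength acting along the arc:
Arc length L_a = R·θ = 11.0·(81.2°·π/180) = 11.0·1.4172 = 15.59 m
M_R = s_u·L_a·R = 48·15.59·11.0 = 8231.1 kN·m/m
M_D = W·d = 690·6.22 = 4291.8 kN·m/m
FS = M_R / M_D = 8231.1 / 4291.8 = 1.918

FS = 1.92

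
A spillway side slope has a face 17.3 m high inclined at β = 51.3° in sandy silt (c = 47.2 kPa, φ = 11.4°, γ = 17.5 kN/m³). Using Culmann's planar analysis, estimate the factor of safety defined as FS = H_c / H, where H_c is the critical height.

FS = 2.05

H_c = (4c/γ) · sinβ cosφ / [1 − cos(β − φ)]
    = (4·47.2/17.5) · sin51.3°·cos11.4° / [1 − cos39.9°]
    = 10.789 · 0.7650 / 0.2328 = 35.45 m
FS = H_c / H = 35.45 / 17.3 = 2.049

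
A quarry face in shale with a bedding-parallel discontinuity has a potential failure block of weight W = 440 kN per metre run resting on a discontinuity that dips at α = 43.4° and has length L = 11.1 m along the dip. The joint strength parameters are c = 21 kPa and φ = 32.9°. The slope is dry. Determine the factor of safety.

FS = 1.46

Resolving the block weight along and normal to the plane and applying the Mohr–Coulomb strength on the joint:
N' = W cosα = 440·cos43.4° = 319.7 kN/m
Driving force T = W sinα = 440·sin43.4° = 302.3 kN/m
Resisting force R = c·L + N'·tanφ = 21·11.1 + 319.7·tan32.9° = 233.1 + 206.8 = 439.9 kN/m
FS = R / T = 439.9 / 302.3 = 1.455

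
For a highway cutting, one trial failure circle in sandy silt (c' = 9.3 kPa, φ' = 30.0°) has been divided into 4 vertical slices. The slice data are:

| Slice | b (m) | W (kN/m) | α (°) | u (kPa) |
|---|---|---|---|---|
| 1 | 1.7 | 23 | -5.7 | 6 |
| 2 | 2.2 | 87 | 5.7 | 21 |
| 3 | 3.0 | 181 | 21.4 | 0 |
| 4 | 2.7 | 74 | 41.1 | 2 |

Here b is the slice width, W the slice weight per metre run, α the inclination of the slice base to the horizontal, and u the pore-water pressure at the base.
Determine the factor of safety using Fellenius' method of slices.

FS = 2.11

Ordinary method of slices: FS = Σ[c'·Δl_i + (W_i cosα_i − u_i·Δl_i)·tanφ'] / Σ W_i sinα_i, with Δl_i = b_i / cosα_i.
Slice 1: Δl = 1.7/cos(-5.7°) = 1.708 m; N'_1 = 23·cos(-5.7°) − 6·1.708 = 12.6; c'Δl = 15.89; W sinα = -2.3
Slice 2: Δl = 2.2/cos5.7° = 2.211 m; N'_2 = 87·cos5.7° − 21·2.211 = 40.1; c'Δl = 20.56; W sinα = 8.6
Slice 3: Δl = 3.0/cos21.4° = 3.222 m; N'_3 = 181·cos21.4° − 0·3.222 = 168.5; c'Δl = 29.97; W sinα = 66.0
Slice 4: Δl = 2.7/cos41.1° = 3.583 m; N'_4 = 74·cos41.1° − 2·3.583 = 48.6; c'Δl = 33.32; W sinα = 48.6
Σc'Δl = 99.7 kN/m; ΣN' = 269.9 kN/m; ΣW sinα = 121.0 kN/m
Resisting = 99.7 + 269.9·tan30.0° = 99.7 + 155.8 = 255.6 kN/m
FS = 255.6 / 121.0 = 2.111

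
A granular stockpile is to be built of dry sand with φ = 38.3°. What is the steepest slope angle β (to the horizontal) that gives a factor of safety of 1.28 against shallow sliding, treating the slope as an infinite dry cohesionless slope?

For an infinite dry cohesionless slope FS = tanφ/tanβ, so tanβ = tanφ / FS.
tanβ = tan38.3° / 1.28 = 0.7898 / 1.28 = 0.6170
β = arctan(0.6170) = 31.67°

β = 31.7°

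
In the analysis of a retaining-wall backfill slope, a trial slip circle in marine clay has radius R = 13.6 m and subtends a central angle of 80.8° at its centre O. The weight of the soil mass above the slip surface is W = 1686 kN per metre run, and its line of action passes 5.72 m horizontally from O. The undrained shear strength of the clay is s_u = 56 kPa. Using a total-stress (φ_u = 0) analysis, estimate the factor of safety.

FS = 1.51

Taking moments about the centre O, the resisting moment is provided by the undrained shear strength acting along the arc:
Arc length L_a = R·θ = 13.6·(80.8°·π/180) = 13.6·1.4102 = 19.18 m
M_R = s_u·L_a·R = 56·19.18·13.6 = 14606.8 kN·m/m
M_D = W·d = 1686·5.72 = 9643.9 kN·m/m
FS = M_R / M_D = 14606.8 / 9643.9 = 1.515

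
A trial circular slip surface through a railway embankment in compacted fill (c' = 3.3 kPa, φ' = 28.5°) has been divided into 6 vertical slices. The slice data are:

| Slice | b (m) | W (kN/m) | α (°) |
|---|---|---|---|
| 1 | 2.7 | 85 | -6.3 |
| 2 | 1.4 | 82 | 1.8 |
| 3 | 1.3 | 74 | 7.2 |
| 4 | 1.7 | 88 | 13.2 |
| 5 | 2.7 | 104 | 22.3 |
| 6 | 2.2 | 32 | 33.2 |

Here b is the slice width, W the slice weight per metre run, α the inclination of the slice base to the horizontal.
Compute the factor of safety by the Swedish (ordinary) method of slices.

Ordinary method of slices: FS = Σ[c'·Δl_i + (W_i cosα_i)·tanφ'] / Σ W_i sinα_i, with Δl_i = b_i / cosα_i.
Slice 1: Δl = 2.7/cos(-6.3°) = 2.716 m; N'_1 = 85·cos(-6.3°) = 84.5; c'Δl = 8.96; W sinα = -9.3
Slice 2: Δl = 1.4/cos1.8° = 1.401 m; N'_2 = 82·cos1.8° = 82.0; c'Δl = 4.62; W sinα = 2.6
Slice 3: Δl = 1.3/cos7.2° = 1.310 m; N'_3 = 74·cos7.2° = 73.4; c'Δl = 4.32; W sinα = 9.3
Slice 4: Δl = 1.7/cos13.2° = 1.746 m; N'_4 = 88·cos13.2° = 85.7; c'Δl = 5.76; W sinα = 20.1
Slice 5: Δl = 2.7/cos22.3° = 2.918 m; N'_5 = 104·cos22.3° = 96.2; c'Δl = 9.63; W sinα = 39.5
Slice 6: Δl = 2.2/cos33.2° = 2.629 m; N'_6 = 32·cos33.2° = 26.8; c'Δl = 8.68; W sinα = 17.5
Σc'Δl = 42.0 kN/m; ΣN' = 448.5 kN/m; ΣW sinα = 79.6 kN/m
Resisting = 42.0 + 448.5·tan28.5° = 42.0 + 243.5 = 285.5 kN/m
FS = 285.5 / 79.6 = 3.587

FS = 3.59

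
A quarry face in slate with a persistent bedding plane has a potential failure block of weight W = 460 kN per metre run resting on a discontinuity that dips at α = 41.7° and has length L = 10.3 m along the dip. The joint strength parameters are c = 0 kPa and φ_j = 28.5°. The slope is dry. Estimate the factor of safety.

Resolving the block weight along and normal to the plane and applying the Mohr–Coulomb strength on the joint:
N' = W cosα = 460·cos41.7° = 343.5 kN/m
Driving force T = W sinα = 460·sin41.7° = 306.0 kN/m
Resisting force R = c·L + N'·tanφ_j = 0·10.3 + 343.5·tan28.5° = 0.0 + 186.5 = 186.5 kN/m
FS = R / T = 186.5 / 306.0 = 0.609

FS = 0.61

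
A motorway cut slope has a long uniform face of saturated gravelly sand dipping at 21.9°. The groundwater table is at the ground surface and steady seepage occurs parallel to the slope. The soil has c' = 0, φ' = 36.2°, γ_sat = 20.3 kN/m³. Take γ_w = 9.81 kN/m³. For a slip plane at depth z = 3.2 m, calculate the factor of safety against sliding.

With seepage parallel to the slope and the water table at the surface, the effective normal stress on the slip plane uses the buoyant unit weight γ' = γ_sat − γ_w while the driving shear stress uses γ_sat:
FS = [c' + γ' z cos²β tanφ'] / [γ_sat z sinβ cosβ]
(For c' = 0 this reduces to FS = (γ'/γ_sat)·tanφ'/tanβ.)
γ' = 20.3 − 9.81 = 10.49 kN/m³
Numerator = 0.0 + 10.49·3.2·cos²21.9°·tan36.2° = 0.0 + 10.49·3.2·0.8609·0.7319 = 21.150 kPa
Denominator = 20.3·3.2·sin21.9°·cos21.9° = 20.3·3.2·0.3730·0.9278 = 22.481 kPa
FS = 21.150 / 22.481 = 0.941

FS = 0.94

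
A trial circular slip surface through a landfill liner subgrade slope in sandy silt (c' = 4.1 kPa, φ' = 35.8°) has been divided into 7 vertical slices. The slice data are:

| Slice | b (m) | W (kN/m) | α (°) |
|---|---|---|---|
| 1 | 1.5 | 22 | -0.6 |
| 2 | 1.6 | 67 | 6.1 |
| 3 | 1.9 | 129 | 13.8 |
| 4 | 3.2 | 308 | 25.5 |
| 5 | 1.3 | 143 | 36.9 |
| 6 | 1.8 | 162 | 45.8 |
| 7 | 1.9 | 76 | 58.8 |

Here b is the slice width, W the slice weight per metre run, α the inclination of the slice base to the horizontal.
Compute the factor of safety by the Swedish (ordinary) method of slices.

Ordinary method of slices: FS = Σ[c'·Δl_i + (W_i cosα_i)·tanφ'] / Σ W_i sinα_i, with Δl_i = b_i / cosα_i.
Slice 1: Δl = 1.5/cos(-0.6°) = 1.500 m; N'_1 = 22·cos(-0.6°) = 22.0; c'Δl = 6.15; W sinα = -0.2
Slice 2: Δl = 1.6/cos6.1° = 1.609 m; N'_2 = 67·cos6.1° = 66.6; c'Δl = 6.60; W sinα = 7.1
Slice 3: Δl = 1.9/cos13.8° = 1.956 m; N'_3 = 129·cos13.8° = 125.3; c'Δl = 8.02; W sinα = 30.8
Slice 4: Δl = 3.2/cos25.5° = 3.545 m; N'_4 = 308·cos25.5° = 278.0; c'Δl = 14.54; W sinα = 132.6
Slice 5: Δl = 1.3/cos36.9° = 1.626 m; N'_5 = 143·cos36.9° = 114.4; c'Δl = 6.67; W sinα = 85.9
Slice 6: Δl = 1.8/cos45.8° = 2.582 m; N'_6 = 162·cos45.8° = 112.9; c'Δl = 10.59; W sinα = 116.1
Slice 7: Δl = 1.9/cos58.8° = 3.668 m; N'_7 = 76·cos58.8° = 39.4; c'Δl = 15.04; W sinα = 65.0
Σc'Δl = 67.6 kN/m; ΣN' = 758.6 kN/m; ΣW sinα = 437.3 kN/m
Resisting = 67.6 + 758.6·tan35.8° = 67.6 + 547.1 = 614.7 kN/m
FS = 614.7 / 437.3 = 1.406

FS = 1.41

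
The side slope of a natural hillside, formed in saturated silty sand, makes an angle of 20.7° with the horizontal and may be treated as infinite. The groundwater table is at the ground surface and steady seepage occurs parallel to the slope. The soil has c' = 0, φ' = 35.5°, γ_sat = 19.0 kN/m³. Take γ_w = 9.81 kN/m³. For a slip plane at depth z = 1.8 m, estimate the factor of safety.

FS = 0.91

With seepage parallel to the slope and the water table at the surface, the effective normal stress on the slip plane uses the buoyant unit weight γ' = γ_sat − γ_w while the driving shear stress uses γ_sat:
FS = [c' + γ' z cos²β tanφ'] / [γ_sat z sinβ cosβ]
(For c' = 0 this reduces to FS = (γ'/γ_sat)·tanφ'/tanβ.)
γ' = 19.0 − 9.81 = 9.19 kN/m³
Numerator = 0.0 + 9.19·1.8·cos²20.7°·tan35.5° = 0.0 + 9.19·1.8·0.8751·0.7133 = 10.325 kPa
Denominator = 19.0·1.8·sin20.7°·cos20.7° = 19.0·1.8·0.3535·0.9354 = 11.308 kPa
FS = 10.325 / 11.308 = 0.913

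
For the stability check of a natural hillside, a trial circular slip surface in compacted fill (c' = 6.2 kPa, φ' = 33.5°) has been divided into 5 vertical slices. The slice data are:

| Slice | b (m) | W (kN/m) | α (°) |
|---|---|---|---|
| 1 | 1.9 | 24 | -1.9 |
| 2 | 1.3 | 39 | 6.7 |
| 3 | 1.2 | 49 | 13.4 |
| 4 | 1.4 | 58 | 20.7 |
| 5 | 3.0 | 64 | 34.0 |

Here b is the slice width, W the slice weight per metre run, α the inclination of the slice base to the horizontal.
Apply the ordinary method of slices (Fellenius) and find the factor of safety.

FS = 2.85

Ordinary method of slices: FS = Σ[c'·Δl_i + (W_i cosα_i)·tanφ'] / Σ W_i sinα_i, with Δl_i = b_i / cosα_i.
Slice 1: Δl = 1.9/cos(-1.9°) = 1.901 m; N'_1 = 24·cos(-1.9°) = 24.0; c'Δl = 11.79; W sinα = -0.8
Slice 2: Δl = 1.3/cos6.7° = 1.309 m; N'_2 = 39·cos6.7° = 38.7; c'Δl = 8.12; W sinα = 4.6
Slice 3: Δl = 1.2/cos13.4° = 1.234 m; N'_3 = 49·cos13.4° = 47.7; c'Δl = 7.65; W sinα = 11.4
Slice 4: Δl = 1.4/cos20.7° = 1.497 m; N'_4 = 58·cos20.7° = 54.3; c'Δl = 9.28; W sinα = 20.5
Slice 5: Δl = 3.0/cos34.0° = 3.619 m; N'_5 = 64·cos34.0° = 53.1; c'Δl = 22.44; W sinα = 35.8
Σc'Δl = 59.3 kN/m; ΣN' = 217.7 kN/m; ΣW sinα = 71.4 kN/m
Resisting = 59.3 + 217.7·tan33.5° = 59.3 + 144.1 = 203.4 kN/m
FS = 203.4 / 71.4 = 2.848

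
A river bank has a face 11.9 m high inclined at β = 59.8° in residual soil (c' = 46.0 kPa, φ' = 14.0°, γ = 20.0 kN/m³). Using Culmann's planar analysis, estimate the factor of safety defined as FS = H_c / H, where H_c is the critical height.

H_c = (4c'/γ) · sinβ cosφ' / [1 − cos(β − φ')]
    = (4·46.0/20.0) · sin59.8°·cos14.0° / [1 − cos45.8°]
    = 9.200 · 0.8386 / 0.3028 = 25.48 m
FS = H_c / H = 25.48 / 11.9 = 2.141

FS = 2.14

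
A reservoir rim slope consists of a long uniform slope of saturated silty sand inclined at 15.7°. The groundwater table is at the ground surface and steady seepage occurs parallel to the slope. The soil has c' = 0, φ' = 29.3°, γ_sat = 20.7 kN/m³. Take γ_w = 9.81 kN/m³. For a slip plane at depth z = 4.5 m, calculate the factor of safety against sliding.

With seepage parallel to the slope and the water table at the surface, the effective normal stress on the slip plane uses the buoyant unit weight γ' = γ_sat − γ_w while the driving shear stress uses γ_sat:
FS = [c' + γ' z cos²β tanφ'] / [γ_sat z sinβ cosβ]
(For c' = 0 this reduces to FS = (γ'/γ_sat)·tanφ'/tanβ.)
γ' = 20.7 − 9.81 = 10.89 kN/m³
Numerator = 0.0 + 10.89·4.5·cos²15.7°·tan29.3° = 0.0 + 10.89·4.5·0.9268·0.5612 = 25.487 kPa
Denominator = 20.7·4.5·sin15.7°·cos15.7° = 20.7·4.5·0.2706·0.9627 = 24.266 kPa
FS = 25.487 / 24.266 = 1.050

FS = 1.05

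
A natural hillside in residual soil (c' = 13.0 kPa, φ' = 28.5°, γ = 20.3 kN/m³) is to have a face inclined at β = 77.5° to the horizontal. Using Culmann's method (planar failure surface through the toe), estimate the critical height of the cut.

H_c = 6.39 m

Culmann's analysis gives the critical failure plane at α_cr = (β + φ')/2 = (77.5 + 28.5)/2 = 53.0°, and the critical height
H_c = (4c'/γ) · sinβ cosφ' / [1 − cos(β − φ')]
    = (4·13.0/20.3) · sin77.5°·cos28.5° / [1 − cos(49.0°)]
    = 2.562 · 0.9763·0.8788 / [1 − 0.6561]
    = 2.562 · 0.8580 / 0.3439
    = 6.39 m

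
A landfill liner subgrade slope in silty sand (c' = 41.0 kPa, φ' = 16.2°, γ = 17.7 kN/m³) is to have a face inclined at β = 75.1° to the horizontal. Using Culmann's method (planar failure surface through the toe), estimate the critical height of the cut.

Culmann's analysis gives the critical failure plane at α_cr = (β + φ')/2 = (75.1 + 16.2)/2 = 45.6°, and the critical height
H_c = (4c'/γ) · sinβ cosφ' / [1 − cos(β − φ')]
    = (4·41.0/17.7) · sin75.1°·cos16.2° / [1 − cos(58.9°)]
    = 9.266 · 0.9664·0.9603 / [1 − 0.5165]
    = 9.266 · 0.9280 / 0.4835
    = 17.79 m

H_c = 17.79 m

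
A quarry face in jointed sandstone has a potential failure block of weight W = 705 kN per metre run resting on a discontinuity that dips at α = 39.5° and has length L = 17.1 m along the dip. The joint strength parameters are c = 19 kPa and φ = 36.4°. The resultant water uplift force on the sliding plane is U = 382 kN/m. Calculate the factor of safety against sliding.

Resolving the block weight along and normal to the plane and applying the Mohr–Coulomb strength on the joint:
N' = W cosα − U = 705·cos39.5° − 382 = 162.0 kN/m
Driving force T = W sinα = 705·sin39.5° = 448.4 kN/m
Resisting force R = c·L + N'·tanφ = 19·17.1 + 162.0·tan36.4° = 324.9 + 119.4 = 444.3 kN/m
FS = R / T = 444.3 / 448.4 = 0.991

FS = 0.99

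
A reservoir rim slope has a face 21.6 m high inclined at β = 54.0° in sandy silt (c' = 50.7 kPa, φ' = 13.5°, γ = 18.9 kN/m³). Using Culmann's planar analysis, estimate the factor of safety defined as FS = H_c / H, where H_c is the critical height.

H_c = (4c'/γ) · sinβ cosφ' / [1 − cos(β − φ')]
    = (4·50.7/18.9) · sin54.0°·cos13.5° / [1 − cos40.5°]
    = 10.730 · 0.7867 / 0.2396 = 35.23 m
FS = H_c / H = 35.23 / 21.6 = 1.631

FS = 1.63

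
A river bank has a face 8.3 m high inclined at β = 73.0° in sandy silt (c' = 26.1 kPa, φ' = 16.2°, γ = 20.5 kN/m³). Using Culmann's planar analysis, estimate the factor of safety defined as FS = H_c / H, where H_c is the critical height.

H_c = (4c'/γ) · sinβ cosφ' / [1 − cos(β − φ')]
    = (4·26.1/20.5) · sin73.0°·cos16.2° / [1 − cos56.8°]
    = 5.093 · 0.9183 / 0.4524 = 10.34 m
FS = H_c / H = 10.34 / 8.3 = 1.245

FS = 1.25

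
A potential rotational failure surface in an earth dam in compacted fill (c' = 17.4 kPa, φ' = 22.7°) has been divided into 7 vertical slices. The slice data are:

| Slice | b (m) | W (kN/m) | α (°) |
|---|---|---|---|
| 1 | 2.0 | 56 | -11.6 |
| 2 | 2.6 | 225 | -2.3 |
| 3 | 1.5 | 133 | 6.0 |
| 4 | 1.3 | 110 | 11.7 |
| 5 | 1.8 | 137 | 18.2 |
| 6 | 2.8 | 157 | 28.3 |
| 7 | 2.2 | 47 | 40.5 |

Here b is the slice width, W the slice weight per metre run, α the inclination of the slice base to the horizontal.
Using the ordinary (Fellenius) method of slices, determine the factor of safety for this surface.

Ordinary method of slices: FS = Σ[c'·Δl_i + (W_i cosα_i)·tanφ'] / Σ W_i sinα_i, with Δl_i = b_i / cosα_i.
Slice 1: Δl = 2.0/cos(-11.6°) = 2.042 m; N'_1 = 56·cos(-11.6°) = 54.9; c'Δl = 35.53; W sinα = -11.3
Slice 2: Δl = 2.6/cos(-2.3°) = 2.602 m; N'_2 = 225·cos(-2.3°) = 224.8; c'Δl = 45.28; W sinα = -9.0
Slice 3: Δl = 1.5/cos6.0° = 1.508 m; N'_3 = 133·cos6.0° = 132.3; c'Δl = 26.24; W sinα = 13.9
Slice 4: Δl = 1.3/cos11.7° = 1.328 m; N'_4 = 110·cos11.7° = 107.7; c'Δl = 23.10; W sinα = 22.3
Slice 5: Δl = 1.8/cos18.2° = 1.895 m; N'_5 = 137·cos18.2° = 130.1; c'Δl = 32.97; W sinα = 42.8
Slice 6: Δl = 2.8/cos28.3° = 3.180 m; N'_6 = 157·cos28.3° = 138.2; c'Δl = 55.33; W sinα = 74.4
Slice 7: Δl = 2.2/cos40.5° = 2.893 m; N'_7 = 47·cos40.5° = 35.7; c'Δl = 50.34; W sinα = 30.5
Σc'Δl = 268.8 kN/m; ΣN' = 823.8 kN/m; ΣW sinα = 163.7 kN/m
Resisting = 268.8 + 823.8·tan22.7° = 268.8 + 344.6 = 613.4 kN/m
FS = 613.4 / 163.7 = 3.748

FS = 3.75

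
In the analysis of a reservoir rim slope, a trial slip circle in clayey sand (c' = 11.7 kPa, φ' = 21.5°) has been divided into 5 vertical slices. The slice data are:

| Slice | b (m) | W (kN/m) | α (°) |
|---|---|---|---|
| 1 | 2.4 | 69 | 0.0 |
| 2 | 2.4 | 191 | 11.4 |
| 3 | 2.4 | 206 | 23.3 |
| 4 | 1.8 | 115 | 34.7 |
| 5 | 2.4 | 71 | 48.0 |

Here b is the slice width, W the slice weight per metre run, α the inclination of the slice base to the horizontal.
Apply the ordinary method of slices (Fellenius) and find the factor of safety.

Ordinary method of slices: FS = Σ[c'·Δl_i + (W_i cosα_i)·tanφ'] / Σ W_i sinα_i, with Δl_i = b_i / cosα_i.
Slice 1: Δl = 2.4/cos0.0° = 2.400 m; N'_1 = 69·cos0.0° = 69.0; c'Δl = 28.08; W sinα = 0.0
Slice 2: Δl = 2.4/cos11.4° = 2.448 m; N'_2 = 191·cos11.4° = 187.2; c'Δl = 28.65; W sinα = 37.8
Slice 3: Δl = 2.4/cos23.3° = 2.613 m; N'_3 = 206·cos23.3° = 189.2; c'Δl = 30.57; W sinα = 81.5
Slice 4: Δl = 1.8/cos34.7° = 2.189 m; N'_4 = 115·cos34.7° = 94.5; c'Δl = 25.62; W sinα = 65.5
Slice 5: Δl = 2.4/cos48.0° = 3.587 m; N'_5 = 71·cos48.0° = 47.5; c'Δl = 41.96; W sinα = 52.8
Σc'Δl = 154.9 kN/m; ΣN' = 587.5 kN/m; ΣW sinα = 237.5 kN/m
Resisting = 154.9 + 587.5·tan21.5° = 154.9 + 231.4 = 386.3 kN/m
FS = 386.3 / 237.5 = 1.627

FS = 1.63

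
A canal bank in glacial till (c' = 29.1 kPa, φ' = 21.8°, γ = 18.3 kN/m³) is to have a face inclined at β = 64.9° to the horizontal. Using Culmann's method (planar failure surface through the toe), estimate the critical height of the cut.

H_c = 19.82 m

Culmann's analysis gives the critical failure plane at α_cr = (β + φ')/2 = (64.9 + 21.8)/2 = 43.4°, and the critical height
H_c = (4c'/γ) · sinβ cosφ' / [1 − cos(β − φ')]
    = (4·29.1/18.3) · sin64.9°·cos21.8° / [1 − cos(43.1°)]
    = 6.361 · 0.9056·0.9285 / [1 − 0.7302]
    = 6.361 · 0.8408 / 0.2698
    = 19.82 m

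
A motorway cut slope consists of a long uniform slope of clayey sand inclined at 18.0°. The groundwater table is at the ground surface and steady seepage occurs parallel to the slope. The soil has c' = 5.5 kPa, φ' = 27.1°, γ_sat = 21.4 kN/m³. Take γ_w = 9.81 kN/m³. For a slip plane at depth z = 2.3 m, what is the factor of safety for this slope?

FS = 1.23

With seepage parallel to the slope and the water table at the surface, the effective normal stress on the slip plane uses the buoyant unit weight γ' = γ_sat − γ_w while the driving shear stress uses γ_sat:
FS = [c' + γ' z cos²β tanφ'] / [γ_sat z sinβ cosβ]
γ' = 21.4 − 9.81 = 11.59 kN/m³
Numerator = 5.5 + 11.59·2.3·cos²18.0°·tan27.1° = 5.5 + 11.59·2.3·0.9045·0.5117 = 17.838 kPa
Denominator = 21.4·2.3·sin18.0°·cos18.0° = 21.4·2.3·0.3090·0.9511 = 14.465 kPa
FS = 17.838 / 14.465 = 1.233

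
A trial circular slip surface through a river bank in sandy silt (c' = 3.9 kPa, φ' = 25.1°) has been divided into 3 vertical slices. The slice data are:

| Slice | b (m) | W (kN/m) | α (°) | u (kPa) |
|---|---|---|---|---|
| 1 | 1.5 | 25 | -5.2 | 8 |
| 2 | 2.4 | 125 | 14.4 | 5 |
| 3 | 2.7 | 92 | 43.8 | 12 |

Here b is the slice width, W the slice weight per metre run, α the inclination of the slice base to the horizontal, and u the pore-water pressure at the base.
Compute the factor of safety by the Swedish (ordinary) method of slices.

Ordinary method of slices: FS = Σ[c'·Δl_i + (W_i cosα_i − u_i·Δl_i)·tanφ'] / Σ W_i sinα_i, with Δl_i = b_i / cosα_i.
Slice 1: Δl = 1.5/cos(-5.2°) = 1.506 m; N'_1 = 25·cos(-5.2°) − 8·1.506 = 12.8; c'Δl = 5.87; W sinα = -2.3
Slice 2: Δl = 2.4/cos14.4° = 2.478 m; N'_2 = 125·cos14.4° − 5·2.478 = 108.7; c'Δl = 9.66; W sinα = 31.1
Slice 3: Δl = 2.7/cos43.8° = 3.741 m; N'_3 = 92·cos43.8° − 12·3.741 = 21.5; c'Δl = 14.59; W sinα = 63.7
Σc'Δl = 30.1 kN/m; ΣN' = 143.0 kN/m; ΣW sinα = 92.5 kN/m
Resisting = 30.1 + 143.0·tan25.1° = 30.1 + 67.0 = 97.1 kN/m
FS = 97.1 / 92.5 = 1.050

FS = 1.05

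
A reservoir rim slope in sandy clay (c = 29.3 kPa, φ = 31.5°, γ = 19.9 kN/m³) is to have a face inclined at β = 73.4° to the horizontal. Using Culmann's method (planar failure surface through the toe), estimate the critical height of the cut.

H_c = 18.82 m

Culmann's analysis gives the critical failure plane at α_cr = (β + φ)/2 = (73.4 + 31.5)/2 = 52.5°, and the critical height
H_c = (4c/γ) · sinβ cosφ / [1 − cos(β − φ)]
    = (4·29.3/19.9) · sin73.4°·cos31.5° / [1 − cos(41.9°)]
    = 5.889 · 0.9583·0.8526 / [1 − 0.7443]
    = 5.889 · 0.8171 / 0.2557
    = 18.82 m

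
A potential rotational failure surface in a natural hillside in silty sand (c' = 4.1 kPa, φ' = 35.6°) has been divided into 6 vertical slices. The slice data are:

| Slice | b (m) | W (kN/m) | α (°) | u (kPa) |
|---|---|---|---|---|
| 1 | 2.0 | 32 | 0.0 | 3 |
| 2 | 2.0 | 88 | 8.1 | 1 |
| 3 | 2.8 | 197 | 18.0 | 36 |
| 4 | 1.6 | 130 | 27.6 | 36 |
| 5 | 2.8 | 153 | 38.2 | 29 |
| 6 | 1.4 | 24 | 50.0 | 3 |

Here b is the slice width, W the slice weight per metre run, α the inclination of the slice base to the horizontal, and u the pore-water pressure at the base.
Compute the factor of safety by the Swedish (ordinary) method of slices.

FS = 1.02

Ordinary method of slices: FS = Σ[c'·Δl_i + (W_i cosα_i − u_i·Δl_i)·tanφ'] / Σ W_i sinα_i, with Δl_i = b_i / cosα_i.
Slice 1: Δl = 2.0/cos0.0° = 2.000 m; N'_1 = 32·cos0.0° − 3·2.000 = 26.0; c'Δl = 8.20; W sinα = 0.0
Slice 2: Δl = 2.0/cos8.1° = 2.020 m; N'_2 = 88·cos8.1° − 1·2.020 = 85.1; c'Δl = 8.28; W sinα = 12.4
Slice 3: Δl = 2.8/cos18.0° = 2.944 m; N'_3 = 197·cos18.0° − 36·2.944 = 81.4; c'Δl = 12.07; W sinα = 60.9
Slice 4: Δl = 1.6/cos27.6° = 1.805 m; N'_4 = 130·cos27.6° − 36·1.805 = 50.2; c'Δl = 7.40; W sinα = 60.2
Slice 5: Δl = 2.8/cos38.2° = 3.563 m; N'_5 = 153·cos38.2° − 29·3.563 = 16.9; c'Δl = 14.61; W sinα = 94.6
Slice 6: Δl = 1.4/cos50.0° = 2.178 m; N'_6 = 24·cos50.0° − 3·2.178 = 8.9; c'Δl = 8.93; W sinα = 18.4
Σc'Δl = 59.5 kN/m; ΣN' = 268.5 kN/m; ΣW sinα = 246.5 kN/m
Resisting = 59.5 + 268.5·tan35.6° = 59.5 + 192.2 = 251.7 kN/m
FS = 251.7 / 246.5 = 1.021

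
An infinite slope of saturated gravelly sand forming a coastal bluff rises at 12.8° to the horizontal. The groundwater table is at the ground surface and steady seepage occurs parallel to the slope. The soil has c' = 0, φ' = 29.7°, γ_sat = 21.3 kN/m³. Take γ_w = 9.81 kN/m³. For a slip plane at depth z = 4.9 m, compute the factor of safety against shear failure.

With seepage parallel to the slope and the water table at the surface, the effective normal stress on the slip plane uses the buoyant unit weight γ' = γ_sat − γ_w while the driving shear stress uses γ_sat:
FS = [c' + γ' z cos²β tanφ'] / [γ_sat z sinβ cosβ]
(For c' = 0 this reduces to FS = (γ'/γ_sat)·tanφ'/tanβ.)
γ' = 21.3 − 9.81 = 11.49 kN/m³
Numerator = 0.0 + 11.49·4.9·cos²12.8°·tan29.7° = 0.0 + 11.49·4.9·0.9509·0.5704 = 30.537 kPa
Denominator = 21.3·4.9·sin12.8°·cos12.8° = 21.3·4.9·0.2215·0.9751 = 22.548 kPa
FS = 30.537 / 22.548 = 1.354

FS = 1.35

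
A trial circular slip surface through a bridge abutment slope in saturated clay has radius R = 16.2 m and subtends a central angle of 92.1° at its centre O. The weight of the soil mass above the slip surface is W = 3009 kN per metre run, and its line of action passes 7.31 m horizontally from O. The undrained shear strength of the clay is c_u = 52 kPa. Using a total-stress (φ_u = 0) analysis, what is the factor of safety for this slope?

Taking moments about the centre O, the resisting moment is provided by the undrained shear strength acting along the arc:
Arc length L_a = R·θ = 16.2·(92.1°·π/180) = 16.2·1.6074 = 26.04 m
M_R = c_u·L_a·R = 52·26.04·16.2 = 21936.7 kN·m/m
M_D = W·d = 3009·7.31 = 21995.8 kN·m/m
FS = M_R / M_D = 21936.7 / 21995.8 = 0.997

FS = 1.00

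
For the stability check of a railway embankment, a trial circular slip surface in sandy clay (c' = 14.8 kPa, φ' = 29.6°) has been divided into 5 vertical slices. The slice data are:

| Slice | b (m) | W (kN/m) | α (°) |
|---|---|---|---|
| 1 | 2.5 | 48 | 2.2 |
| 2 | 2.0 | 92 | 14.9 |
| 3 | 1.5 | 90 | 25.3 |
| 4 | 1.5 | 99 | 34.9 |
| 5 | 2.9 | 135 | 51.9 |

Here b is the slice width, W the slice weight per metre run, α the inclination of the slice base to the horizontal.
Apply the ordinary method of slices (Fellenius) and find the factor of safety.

Ordinary method of slices: FS = Σ[c'·Δl_i + (W_i cosα_i)·tanφ'] / Σ W_i sinα_i, with Δl_i = b_i / cosα_i.
Slice 1: Δl = 2.5/cos2.2° = 2.502 m; N'_1 = 48·cos2.2° = 48.0; c'Δl = 37.03; W sinα = 1.8
Slice 2: Δl = 2.0/cos14.9° = 2.070 m; N'_2 = 92·cos14.9° = 88.9; c'Δl = 30.63; W sinα = 23.7
Slice 3: Δl = 1.5/cos25.3° = 1.659 m; N'_3 = 90·cos25.3° = 81.4; c'Δl = 24.56; W sinα = 38.5
Slice 4: Δl = 1.5/cos34.9° = 1.829 m; N'_4 = 99·cos34.9° = 81.2; c'Δl = 27.07; W sinα = 56.6
Slice 5: Δl = 2.9/cos51.9° = 4.700 m; N'_5 = 135·cos51.9° = 83.3; c'Δl = 69.56; W sinα = 106.2
Σc'Δl = 188.8 kN/m; ΣN' = 382.7 kN/m; ΣW sinα = 226.8 kN/m
Resisting = 188.8 + 382.7·tan29.6° = 188.8 + 217.4 = 406.3 kN/m
FS = 406.3 / 226.8 = 1.791

FS = 1.79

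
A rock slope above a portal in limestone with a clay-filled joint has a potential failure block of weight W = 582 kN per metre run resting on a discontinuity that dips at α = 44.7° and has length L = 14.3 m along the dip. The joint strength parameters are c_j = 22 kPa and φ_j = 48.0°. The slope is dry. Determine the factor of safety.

Resolving the block weight along and normal to the plane and applying the Mohr–Coulomb strength on the joint:
N' = W cosα = 582·cos44.7° = 413.7 kN/m
Driving force T = W sinα = 582·sin44.7° = 409.4 kN/m
Resisting force R = c_j·L + N'·tanφ_j = 22·14.3 + 413.7·tan48.0° = 314.6 + 459.4 = 774.0 kN/m
FS = R / T = 774.0 / 409.4 = 1.891

FS = 1.89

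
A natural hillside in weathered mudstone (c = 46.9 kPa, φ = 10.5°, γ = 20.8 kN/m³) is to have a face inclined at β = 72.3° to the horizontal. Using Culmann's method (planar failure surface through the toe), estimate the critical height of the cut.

Culmann's analysis gives the critical failure plane at α_cr = (β + φ)/2 = (72.3 + 10.5)/2 = 41.4°, and the critical height
H_c = (4c/γ) · sinβ cosφ / [1 − cos(β − φ)]
    = (4·46.9/20.8) · sin72.3°·cos10.5° / [1 − cos(61.8°)]
    = 9.019 · 0.9527·0.9833 / [1 − 0.4726]
    = 9.019 · 0.9367 / 0.5274
    = 16.02 m

H_c = 16.02 m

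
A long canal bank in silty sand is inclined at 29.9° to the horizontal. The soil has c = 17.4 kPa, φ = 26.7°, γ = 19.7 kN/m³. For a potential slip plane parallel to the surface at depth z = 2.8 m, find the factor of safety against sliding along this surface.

FS = 1.60

For an infinite slope with a slip plane parallel to the surface (no pore pressure): FS = [c + γz cos²β tanφ] / [γz sinβ cosβ].
γz = 19.7·2.8 = 55.16 kN/m²
Numerator = 17.4 + 55.16·cos²29.9°·tan26.7° = 17.4 + 55.16·0.7515·0.5029 = 38.249 kPa
Denominator = 55.16·sin29.9°·cos29.9° = 55.16·0.4985·0.8669 = 23.837 kPa
FS = 38.249 / 23.837 = 1.605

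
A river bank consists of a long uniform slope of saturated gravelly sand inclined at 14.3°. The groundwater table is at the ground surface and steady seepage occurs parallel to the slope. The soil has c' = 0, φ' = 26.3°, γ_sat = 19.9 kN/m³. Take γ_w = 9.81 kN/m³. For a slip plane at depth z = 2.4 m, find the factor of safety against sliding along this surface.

FS = 0.98

With seepage parallel to the slope and the water table at the surface, the effective normal stress on the slip plane uses the buoyant unit weight γ' = γ_sat − γ_w while the driving shear stress uses γ_sat:
FS = [c' + γ' z cos²β tanφ'] / [γ_sat z sinβ cosβ]
(For c' = 0 this reduces to FS = (γ'/γ_sat)·tanφ'/tanβ.)
γ' = 19.9 − 9.81 = 10.09 kN/m³
Numerator = 0.0 + 10.09·2.4·cos²14.3°·tan26.3° = 0.0 + 10.09·2.4·0.9390·0.4942 = 11.238 kPa
Denominator = 19.9·2.4·sin14.3°·cos14.3° = 19.9·2.4·0.2470·0.9690 = 11.431 kPa
FS = 11.238 / 11.431 = 0.983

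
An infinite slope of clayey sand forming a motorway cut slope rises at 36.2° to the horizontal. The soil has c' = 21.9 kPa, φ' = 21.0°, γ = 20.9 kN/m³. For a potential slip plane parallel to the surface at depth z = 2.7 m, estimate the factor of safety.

For an infinite slope with a slip plane parallel to the surface (no pore pressure): FS = [c' + γz cos²β tanφ'] / [γz sinβ cosβ].
γz = 20.9·2.7 = 56.43 kN/m²
Numerator = 21.9 + 56.43·cos²36.2°·tan21.0° = 21.9 + 56.43·0.6512·0.3839 = 36.006 kPa
Denominator = 56.43·sin36.2°·cos36.2° = 56.43·0.5906·0.8070 = 26.894 kPa
FS = 36.006 / 26.894 = 1.339

FS = 1.34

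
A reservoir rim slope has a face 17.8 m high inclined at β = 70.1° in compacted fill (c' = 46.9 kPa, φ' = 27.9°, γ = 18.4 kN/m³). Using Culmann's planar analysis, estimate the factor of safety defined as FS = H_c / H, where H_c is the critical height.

FS = 1.84

H_c = (4c'/γ) · sinβ cosφ' / [1 − cos(β − φ')]
    = (4·46.9/18.4) · sin70.1°·cos27.9° / [1 − cos42.2°]
    = 10.196 · 0.8310 / 0.2592 = 32.69 m
FS = H_c / H = 32.69 / 17.8 = 1.836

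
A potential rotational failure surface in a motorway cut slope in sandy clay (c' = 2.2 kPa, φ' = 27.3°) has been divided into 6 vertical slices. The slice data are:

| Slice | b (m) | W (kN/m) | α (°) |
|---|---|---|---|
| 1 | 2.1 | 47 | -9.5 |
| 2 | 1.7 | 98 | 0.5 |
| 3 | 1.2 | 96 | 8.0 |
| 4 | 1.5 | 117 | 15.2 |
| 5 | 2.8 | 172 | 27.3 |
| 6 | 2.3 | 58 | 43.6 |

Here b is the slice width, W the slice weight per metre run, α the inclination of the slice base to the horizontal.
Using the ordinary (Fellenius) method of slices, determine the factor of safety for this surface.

Ordinary method of slices: FS = Σ[c'·Δl_i + (W_i cosα_i)·tanφ'] / Σ W_i sinα_i, with Δl_i = b_i / cosα_i.
Slice 1: Δl = 2.1/cos(-9.5°) = 2.129 m; N'_1 = 47·cos(-9.5°) = 46.4; c'Δl = 4.68; W sinα = -7.8
Slice 2: Δl = 1.7/cos0.5° = 1.700 m; N'_2 = 98·cos0.5° = 98.0; c'Δl = 3.74; W sinα = 0.9
Slice 3: Δl = 1.2/cos8.0° = 1.212 m; N'_3 = 96·cos8.0° = 95.1; c'Δl = 2.67; W sinα = 13.4
Slice 4: Δl = 1.5/cos15.2° = 1.554 m; N'_4 = 117·cos15.2° = 112.9; c'Δl = 3.42; W sinα = 30.7
Slice 5: Δl = 2.8/cos27.3° = 3.151 m; N'_5 = 172·cos27.3° = 152.8; c'Δl = 6.93; W sinα = 78.9
Slice 6: Δl = 2.3/cos43.6° = 3.176 m; N'_6 = 58·cos43.6° = 42.0; c'Δl = 6.99; W sinα = 40.0
Σc'Δl = 28.4 kN/m; ΣN' = 547.2 kN/m; ΣW sinα = 156.0 kN/m
Resisting = 28.4 + 547.2·tan27.3° = 28.4 + 282.4 = 310.8 kN/m
FS = 310.8 / 156.0 = 1.992

FS = 1.99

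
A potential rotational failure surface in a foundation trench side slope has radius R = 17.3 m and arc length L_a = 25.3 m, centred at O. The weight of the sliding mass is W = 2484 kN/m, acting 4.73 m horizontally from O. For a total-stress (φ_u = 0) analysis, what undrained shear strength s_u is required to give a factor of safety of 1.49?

s_u = 40.0 kPa

FS = s_u·L_a·R / (W·d), so s_u = FS·W·d / (L_a·R).
s_u = 1.49·2484·4.73 / (25.30·17.3) = 17506.5 / 437.69 = 40.00 kPa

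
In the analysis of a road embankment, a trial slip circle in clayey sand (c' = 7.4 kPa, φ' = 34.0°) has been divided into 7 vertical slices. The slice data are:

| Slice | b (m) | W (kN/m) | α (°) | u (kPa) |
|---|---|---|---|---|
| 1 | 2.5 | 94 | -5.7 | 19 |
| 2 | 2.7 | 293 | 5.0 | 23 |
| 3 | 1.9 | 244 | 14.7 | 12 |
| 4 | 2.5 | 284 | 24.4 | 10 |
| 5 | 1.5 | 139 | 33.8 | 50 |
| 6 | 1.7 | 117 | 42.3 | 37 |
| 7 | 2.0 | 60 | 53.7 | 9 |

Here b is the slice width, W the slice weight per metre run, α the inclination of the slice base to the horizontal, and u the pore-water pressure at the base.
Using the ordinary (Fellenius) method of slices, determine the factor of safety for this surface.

Ordinary method of slices: FS = Σ[c'·Δl_i + (W_i cosα_i − u_i·Δl_i)·tanφ'] / Σ W_i sinα_i, with Δl_i = b_i / cosα_i.
Slice 1: Δl = 2.5/cos(-5.7°) = 2.512 m; N'_1 = 94·cos(-5.7°) − 19·2.512 = 45.8; c'Δl = 18.59; W sinα = -9.3
Slice 2: Δl = 2.7/cos5.0° = 2.710 m; N'_2 = 293·cos5.0° − 23·2.710 = 229.5; c'Δl = 20.06; W sinα = 25.5
Slice 3: Δl = 1.9/cos14.7° = 1.964 m; N'_3 = 244·cos14.7° − 12·1.964 = 212.4; c'Δl = 14.54; W sinα = 61.9
Slice 4: Δl = 2.5/cos24.4° = 2.745 m; N'_4 = 284·cos24.4° − 10·2.745 = 231.2; c'Δl = 20.31; W sinα = 117.3
Slice 5: Δl = 1.5/cos33.8° = 1.805 m; N'_5 = 139·cos33.8° − 50·1.805 = 25.3; c'Δl = 13.36; W sinα = 77.3
Slice 6: Δl = 1.7/cos42.3° = 2.298 m; N'_6 = 117·cos42.3° − 37·2.298 = 1.5; c'Δl = 17.01; W sinα = 78.7
Slice 7: Δl = 2.0/cos53.7° = 3.378 m; N'_7 = 60·cos53.7° − 9·3.378 = 5.1; c'Δl = 25.00; W sinα = 48.4
Σc'Δl = 128.9 kN/m; ΣN' = 750.8 kN/m; ΣW sinα = 399.9 kN/m
Resisting = 128.9 + 750.8·tan34.0° = 128.9 + 506.4 = 635.3 kN/m
FS = 635.3 / 399.9 = 1.589

FS = 1.59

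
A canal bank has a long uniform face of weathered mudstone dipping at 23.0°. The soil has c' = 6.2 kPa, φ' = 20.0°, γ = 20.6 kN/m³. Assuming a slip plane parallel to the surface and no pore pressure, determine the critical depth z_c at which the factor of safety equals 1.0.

Setting FS = 1.00 in FS = [c' + γz cos²β tanφ'] / [γz sinβ cosβ] and solving for z:
z = c' / [γ cosβ (FS·sinβ − cosβ·tanφ')]
  = 6.2 / [20.6·cos23.0°·(1.00·sin23.0° − cos23.0°·tan20.0°)]
  = 6.2 / [20.6·0.9205·(1.00·0.3907 − 0.9205·0.3640)]
  = 6.2 / 1.0561 = 5.871 m

z_c = 5.87 m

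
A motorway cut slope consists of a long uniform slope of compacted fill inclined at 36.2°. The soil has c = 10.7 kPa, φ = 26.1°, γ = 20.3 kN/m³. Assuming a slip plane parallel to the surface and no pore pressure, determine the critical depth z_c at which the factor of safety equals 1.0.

Setting FS = 1.00 in FS = [c + γz cos²β tanφ] / [γz sinβ cosβ] and solving for z:
z = c / [γ cosβ (FS·sinβ − cosβ·tanφ)]
  = 10.7 / [20.3·cos36.2°·(1.00·sin36.2° − cos36.2°·tan26.1°)]
  = 10.7 / [20.3·0.8070·(1.00·0.5906 − 0.8070·0.4899)]
  = 10.7 / 3.1989 = 3.345 m

z_c = 3.34 m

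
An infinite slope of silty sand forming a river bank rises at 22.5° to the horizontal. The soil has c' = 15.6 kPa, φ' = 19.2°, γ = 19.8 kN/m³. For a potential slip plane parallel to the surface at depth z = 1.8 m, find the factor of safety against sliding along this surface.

FS = 2.08

For an infinite slope with a slip plane parallel to the surface (no pore pressure): FS = [c' + γz cos²β tanφ'] / [γz sinβ cosβ].
γz = 19.8·1.8 = 35.64 kN/m²
Numerator = 15.6 + 35.64·cos²22.5°·tan19.2° = 15.6 + 35.64·0.8536·0.3482 = 26.194 kPa
Denominator = 35.64·sin22.5°·cos22.5° = 35.64·0.3827·0.9239 = 12.601 kPa
FS = 26.194 / 12.601 = 2.079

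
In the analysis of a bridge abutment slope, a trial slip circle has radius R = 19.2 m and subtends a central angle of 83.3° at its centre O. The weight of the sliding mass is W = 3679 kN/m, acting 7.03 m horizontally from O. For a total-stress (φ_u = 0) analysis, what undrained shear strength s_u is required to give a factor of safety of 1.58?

s_u = 76.2 kPa

FS = s_u·L_a·R / (W·d), so s_u = FS·W·d / (L_a·R).
Arc length L_a = R·θ = 19.2·(83.3°·π/180) = 19.2·1.4539 = 27.91 m
s_u = 1.58·3679·7.03 / (27.91·19.2) = 40864.1 / 535.95 = 76.25 kPa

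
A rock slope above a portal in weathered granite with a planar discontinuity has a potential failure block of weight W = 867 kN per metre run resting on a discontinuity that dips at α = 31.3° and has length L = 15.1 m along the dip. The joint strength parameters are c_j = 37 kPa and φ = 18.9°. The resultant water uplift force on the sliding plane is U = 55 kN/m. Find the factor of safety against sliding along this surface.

FS = 1.76

Resolving the block weight along and normal to the plane and applying the Mohr–Coulomb strength on the joint:
N' = W cosα − U = 867·cos31.3° − 55 = 685.8 kN/m
Driving force T = W sinα = 867·sin31.3° = 450.4 kN/m
Resisting force R = c_j·L + N'·tanφ = 37·15.1 + 685.8·tan18.9° = 558.7 + 234.8 = 793.5 kN/m
FS = R / T = 793.5 / 450.4 = 1.762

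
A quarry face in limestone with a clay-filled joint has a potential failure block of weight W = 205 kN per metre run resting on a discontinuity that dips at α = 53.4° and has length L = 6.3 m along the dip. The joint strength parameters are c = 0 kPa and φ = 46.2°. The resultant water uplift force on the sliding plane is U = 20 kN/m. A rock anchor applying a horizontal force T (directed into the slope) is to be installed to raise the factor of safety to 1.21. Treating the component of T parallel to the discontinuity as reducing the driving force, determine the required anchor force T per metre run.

Resolving forces along and normal to the sliding plane, with the horizontal anchor force T adding T·sinα to the effective normal force and T·cosα acting up the plane against the driving force:
FS = [cL + (W cosα − U + T sinα) tanφ] / [W sinα − T cosα]
Without the anchor: N' = 102.2 kN/m, driving T_d = 164.6 kN/m, resisting R = 0·6.3 + 102.2·tan46.2° = 106.6 kN/m, FS = 0.65.
Setting FS = 1.21 and solving for T:
1.21·(164.6 − T cos53.4°) = 106.6 + T sin53.4°·tan46.2°
T·(sin53.4°·tan46.2° + 1.21·cos53.4°) = 1.21·164.6 − 106.6
T·(0.8028·1.0428 + 1.21·0.5962) = 199.1 − 106.6 = 92.5
T·1.5586 = 92.5
T = 59.4 kN/m

T = 59 kN/m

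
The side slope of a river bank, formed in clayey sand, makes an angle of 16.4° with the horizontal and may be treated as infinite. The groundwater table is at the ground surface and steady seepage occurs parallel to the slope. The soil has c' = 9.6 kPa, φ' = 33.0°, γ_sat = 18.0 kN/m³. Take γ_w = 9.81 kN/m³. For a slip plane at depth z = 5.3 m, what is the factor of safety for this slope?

With seepage parallel to the slope and the water table at the surface, the effective normal stress on the slip plane uses the buoyant unit weight γ' = γ_sat − γ_w while the driving shear stress uses γ_sat:
FS = [c' + γ' z cos²β tanφ'] / [γ_sat z sinβ cosβ]
γ' = 18.0 − 9.81 = 8.19 kN/m³
Numerator = 9.6 + 8.19·5.3·cos²16.4°·tan33.0° = 9.6 + 8.19·5.3·0.9203·0.6494 = 35.542 kPa
Denominator = 18.0·5.3·sin16.4°·cos16.4° = 18.0·5.3·0.2823·0.9593 = 25.839 kPa
FS = 35.542 / 25.839 = 1.375

FS = 1.38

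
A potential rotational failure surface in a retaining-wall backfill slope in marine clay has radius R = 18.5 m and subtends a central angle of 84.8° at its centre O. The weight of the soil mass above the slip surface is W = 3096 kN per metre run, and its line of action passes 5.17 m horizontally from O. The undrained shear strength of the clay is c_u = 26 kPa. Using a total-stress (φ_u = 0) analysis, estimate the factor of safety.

FS = 0.82

Taking moments about the centre O, the resisting moment is provided by the undrained shear strength acting along the arc:
Arc length L_a = R·θ = 18.5·(84.8°·π/180) = 18.5·1.4800 = 27.38 m
M_R = c_u·L_a·R = 26·27.38·18.5 = 13170.1 kN·m/m
M_D = W·d = 3096·5.17 = 16006.3 kN·m/m
FS = M_R / M_D = 13170.1 / 16006.3 = 0.823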